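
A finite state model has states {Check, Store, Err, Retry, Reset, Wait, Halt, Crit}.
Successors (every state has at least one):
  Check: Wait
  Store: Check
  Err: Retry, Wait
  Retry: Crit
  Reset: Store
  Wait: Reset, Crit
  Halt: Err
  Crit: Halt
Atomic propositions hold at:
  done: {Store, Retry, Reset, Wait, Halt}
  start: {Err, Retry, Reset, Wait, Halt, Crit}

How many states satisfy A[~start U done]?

6

Sat(~start) = {Check, Store}
A[~start U done]: least fixpoint, start Z0 = Sat(done) = {Store, Retry, Reset, Wait, Halt}, add states in Sat(~start) with every successor in Z. Z1 = {Check, Store, Retry, Reset, Wait, Halt}; fixed.
Sat(A[~start U done]) = {Check, Store, Retry, Reset, Wait, Halt}
|Sat(A[~start U done])| = |{Check, Store, Retry, Reset, Wait, Halt}| = 6.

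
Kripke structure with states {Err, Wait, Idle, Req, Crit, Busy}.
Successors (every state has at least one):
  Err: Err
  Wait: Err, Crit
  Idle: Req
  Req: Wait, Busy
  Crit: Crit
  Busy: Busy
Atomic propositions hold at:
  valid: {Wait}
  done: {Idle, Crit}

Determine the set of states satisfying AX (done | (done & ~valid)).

Sat(~valid) = {Err, Idle, Req, Crit, Busy}
Sat(done & ~valid) = {Idle, Crit}
Sat(done | (done & ~valid)) = {Idle, Crit}
Sat(AX (done | (done & ~valid))) = {s : every successor in {Idle, Crit}} = {Crit}

{Crit}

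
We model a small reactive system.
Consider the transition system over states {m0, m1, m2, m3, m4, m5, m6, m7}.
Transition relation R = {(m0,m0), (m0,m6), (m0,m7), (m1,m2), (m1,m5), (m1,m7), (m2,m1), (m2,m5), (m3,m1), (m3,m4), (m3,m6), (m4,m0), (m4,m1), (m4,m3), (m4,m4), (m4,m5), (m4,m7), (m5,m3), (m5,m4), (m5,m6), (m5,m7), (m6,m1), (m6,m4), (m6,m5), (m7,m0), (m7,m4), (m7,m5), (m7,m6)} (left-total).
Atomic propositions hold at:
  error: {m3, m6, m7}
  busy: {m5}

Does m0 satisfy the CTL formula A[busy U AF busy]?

No

AF busy: least fixpoint, start Z0 = {m5}, add states with every successor in Z. Already a fixed point.
Sat(AF busy) = {m5}
A[busy U AF busy]: least fixpoint, start Z0 = Sat(AF busy) = {m5}, add states in Sat(busy) with every successor in Z. Already a fixed point.
Sat(A[busy U AF busy]) = {m5}
m0 ∉ Sat(A[busy U AF busy]) = {m5}, so the formula does not hold at m0.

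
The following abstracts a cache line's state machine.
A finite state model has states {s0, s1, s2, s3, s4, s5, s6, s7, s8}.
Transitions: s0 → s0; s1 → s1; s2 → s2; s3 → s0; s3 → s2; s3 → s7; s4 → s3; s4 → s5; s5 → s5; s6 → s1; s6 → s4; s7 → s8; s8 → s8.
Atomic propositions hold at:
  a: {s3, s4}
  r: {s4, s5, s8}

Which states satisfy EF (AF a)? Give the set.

AF a: least fixpoint, start Z0 = {s3, s4}, add states with every successor in Z. Already a fixed point.
Sat(AF a) = {s3, s4}
EF (AF a): least fixpoint, start Z0 = {s3, s4}, add states with some successor in Z. Z1 = {s3, s4, s6}; fixed.
Sat(EF (AF a)) = {s3, s4, s6}

{s3, s4, s6}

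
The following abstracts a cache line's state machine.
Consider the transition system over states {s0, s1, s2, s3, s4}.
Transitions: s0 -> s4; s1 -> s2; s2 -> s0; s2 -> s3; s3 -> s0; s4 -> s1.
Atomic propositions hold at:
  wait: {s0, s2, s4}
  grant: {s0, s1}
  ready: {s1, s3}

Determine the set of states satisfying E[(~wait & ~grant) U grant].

{s0, s1, s3}

Sat(~wait) = {s1, s3}
Sat(~grant) = {s2, s3, s4}
Sat(~wait & ~grant) = {s3}
E[(~wait & ~grant) U grant]: least fixpoint, start Z0 = Sat(grant) = {s0, s1}, add states in Sat(~wait & ~grant) with some successor in Z. Z1 = {s0, s1, s3}; fixed.
Sat(E[(~wait & ~grant) U grant]) = {s0, s1, s3}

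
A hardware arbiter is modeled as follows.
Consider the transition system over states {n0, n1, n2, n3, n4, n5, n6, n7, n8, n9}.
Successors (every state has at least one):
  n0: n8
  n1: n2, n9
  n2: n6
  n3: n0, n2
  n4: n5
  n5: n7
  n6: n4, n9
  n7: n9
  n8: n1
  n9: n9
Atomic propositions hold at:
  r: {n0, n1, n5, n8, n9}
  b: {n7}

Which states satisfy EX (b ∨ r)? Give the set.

{n0, n1, n3, n4, n5, n6, n7, n8, n9}

Sat(b ∨ r) = {n0, n1, n5, n7, n8, n9}
Sat(EX (b ∨ r)) = {s : some successor in {n0, n1, n5, n7, n8, n9}} = {n0, n1, n3, n4, n5, n6, n7, n8, n9}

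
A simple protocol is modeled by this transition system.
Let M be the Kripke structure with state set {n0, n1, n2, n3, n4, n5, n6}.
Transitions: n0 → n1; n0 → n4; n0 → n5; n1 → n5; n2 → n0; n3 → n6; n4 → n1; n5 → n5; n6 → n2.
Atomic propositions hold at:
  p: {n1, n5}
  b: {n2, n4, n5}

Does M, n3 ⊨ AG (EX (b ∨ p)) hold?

Sat(b ∨ p) = {n1, n2, n4, n5}
Sat(EX (b ∨ p)) = {s : some successor in {n1, n2, n4, n5}} = {n0, n1, n4, n5, n6}
AG (EX (b ∨ p)): greatest fixpoint, start Z0 = {n0, n1, n4, n5, n6}, keep only states in Sat with every successor in Z. Z1 = {n0, n1, n4, n5}; fixed.
Sat(AG (EX (b ∨ p))) = {n0, n1, n4, n5}
n3 ∉ Sat(AG (EX (b ∨ p))) = {n0, n1, n4, n5}, so the formula does not hold at n3.

No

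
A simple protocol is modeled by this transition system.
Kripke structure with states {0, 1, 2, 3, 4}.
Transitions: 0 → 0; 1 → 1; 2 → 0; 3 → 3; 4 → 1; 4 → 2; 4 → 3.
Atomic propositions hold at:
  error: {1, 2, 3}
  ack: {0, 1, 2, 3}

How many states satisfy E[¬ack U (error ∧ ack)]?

4

Sat(¬ack) = {4}
Sat(error ∧ ack) = {1, 2, 3}
E[¬ack U (error ∧ ack)]: least fixpoint, start Z0 = Sat((error ∧ ack)) = {1, 2, 3}, add states in Sat(¬ack) with some successor in Z. Z1 = {1, 2, 3, 4}; fixed.
Sat(E[¬ack U (error ∧ ack)]) = {1, 2, 3, 4}
|Sat(E[¬ack U (error ∧ ack)])| = |{1, 2, 3, 4}| = 4.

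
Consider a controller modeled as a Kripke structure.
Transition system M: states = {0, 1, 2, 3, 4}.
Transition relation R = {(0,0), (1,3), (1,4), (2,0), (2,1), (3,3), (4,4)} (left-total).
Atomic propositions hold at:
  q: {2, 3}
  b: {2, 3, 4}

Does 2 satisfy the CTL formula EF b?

Yes

EF b: least fixpoint, start Z0 = {2, 3, 4}, add states with some successor in Z. Z1 = {1, 2, 3, 4}; fixed.
Sat(EF b) = {1, 2, 3, 4}
2 ∈ Sat(EF b) = {1, 2, 3, 4}, so the formula holds at 2.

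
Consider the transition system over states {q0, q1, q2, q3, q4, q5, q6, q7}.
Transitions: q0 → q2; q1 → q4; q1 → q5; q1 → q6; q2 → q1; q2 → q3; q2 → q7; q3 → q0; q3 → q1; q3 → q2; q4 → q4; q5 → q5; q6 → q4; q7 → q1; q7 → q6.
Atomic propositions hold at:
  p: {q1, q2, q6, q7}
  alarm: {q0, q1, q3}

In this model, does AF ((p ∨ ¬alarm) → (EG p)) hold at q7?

Sat(¬alarm) = {q2, q4, q5, q6, q7}
Sat(p ∨ ¬alarm) = {q1, q2, q4, q5, q6, q7}
EG p: greatest fixpoint, start Z0 = {q1, q2, q6, q7}, keep only states in Sat with some successor in Z. Z1 = {q1, q2, q7}; Z2 = {q2, q7}; Z3 = {q2}; Z4 = ∅; fixed.
Sat(EG p) = ∅
Sat((p ∨ ¬alarm) → (EG p)) = {q0, q3}
AF ((p ∨ ¬alarm) → (EG p)): least fixpoint, start Z0 = {q0, q3}, add states with every successor in Z. Already a fixed point.
Sat(AF ((p ∨ ¬alarm) → (EG p))) = {q0, q3}
q7 ∉ Sat(AF ((p ∨ ¬alarm) → (EG p))) = {q0, q3}, so the formula does not hold at q7.

No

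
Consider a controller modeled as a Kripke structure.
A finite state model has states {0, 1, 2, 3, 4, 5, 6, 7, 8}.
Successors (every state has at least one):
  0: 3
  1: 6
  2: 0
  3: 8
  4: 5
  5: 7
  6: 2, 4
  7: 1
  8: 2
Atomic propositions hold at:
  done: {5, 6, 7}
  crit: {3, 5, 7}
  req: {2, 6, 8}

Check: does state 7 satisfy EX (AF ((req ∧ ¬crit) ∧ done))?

Yes

Sat(¬crit) = {0, 1, 2, 4, 6, 8}
Sat(req ∧ ¬crit) = {2, 6, 8}
Sat((req ∧ ¬crit) ∧ done) = {6}
AF ((req ∧ ¬crit) ∧ done): least fixpoint, start Z0 = {6}, add states with every successor in Z. Z1 = {1, 6}; Z2 = {1, 6, 7}; Z3 = {1, 5, 6, 7}; Z4 = {1, 4, 5, 6, 7}; fixed.
Sat(AF ((req ∧ ¬crit) ∧ done)) = {1, 4, 5, 6, 7}
Sat(EX (AF ((req ∧ ¬crit) ∧ done))) = {s : some successor in {1, 4, 5, 6, 7}} = {1, 4, 5, 6, 7}
7 ∈ Sat(EX (AF ((req ∧ ¬crit) ∧ done))) = {1, 4, 5, 6, 7}, so the formula holds at 7.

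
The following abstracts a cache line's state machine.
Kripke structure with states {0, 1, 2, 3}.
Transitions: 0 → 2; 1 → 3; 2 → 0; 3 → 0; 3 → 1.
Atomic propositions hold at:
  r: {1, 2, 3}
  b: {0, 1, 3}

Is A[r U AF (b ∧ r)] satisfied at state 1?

Yes

Sat(b ∧ r) = {1, 3}
AF (b ∧ r): least fixpoint, start Z0 = {1, 3}, add states with every successor in Z. Already a fixed point.
Sat(AF (b ∧ r)) = {1, 3}
A[r U AF (b ∧ r)]: least fixpoint, start Z0 = Sat(AF (b ∧ r)) = {1, 3}, add states in Sat(r) with every successor in Z. Already a fixed point.
Sat(A[r U AF (b ∧ r)]) = {1, 3}
1 ∈ Sat(A[r U AF (b ∧ r)]) = {1, 3}, so the formula holds at 1.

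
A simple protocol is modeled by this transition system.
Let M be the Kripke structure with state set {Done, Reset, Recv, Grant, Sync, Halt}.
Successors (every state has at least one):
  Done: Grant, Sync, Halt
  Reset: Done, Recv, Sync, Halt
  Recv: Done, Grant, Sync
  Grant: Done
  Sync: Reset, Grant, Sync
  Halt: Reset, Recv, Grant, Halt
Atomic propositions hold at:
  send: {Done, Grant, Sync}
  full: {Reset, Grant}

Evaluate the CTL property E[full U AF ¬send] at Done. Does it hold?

Sat(¬send) = {Reset, Recv, Halt}
AF ¬send: least fixpoint, start Z0 = {Reset, Recv, Halt}, add states with every successor in Z. Already a fixed point.
Sat(AF ¬send) = {Reset, Recv, Halt}
E[full U AF ¬send]: least fixpoint, start Z0 = Sat(AF ¬send) = {Reset, Recv, Halt}, add states in Sat(full) with some successor in Z. Already a fixed point.
Sat(E[full U AF ¬send]) = {Reset, Recv, Halt}
Done ∉ Sat(E[full U AF ¬send]) = {Reset, Recv, Halt}, so the formula does not hold at Done.

No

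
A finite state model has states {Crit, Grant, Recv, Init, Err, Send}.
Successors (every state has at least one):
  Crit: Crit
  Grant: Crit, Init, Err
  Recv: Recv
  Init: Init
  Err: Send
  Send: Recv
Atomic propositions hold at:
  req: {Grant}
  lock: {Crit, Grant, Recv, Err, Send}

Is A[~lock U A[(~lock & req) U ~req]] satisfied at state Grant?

No

Sat(~lock) = {Init}
Sat(~lock & req) = ∅
Sat(~req) = {Crit, Recv, Init, Err, Send}
A[(~lock & req) U ~req]: least fixpoint, start Z0 = Sat(~req) = {Crit, Recv, Init, Err, Send}, add states in Sat(~lock & req) with every successor in Z. Already a fixed point.
Sat(A[(~lock & req) U ~req]) = {Crit, Recv, Init, Err, Send}
A[~lock U A[(~lock & req) U ~req]]: least fixpoint, start Z0 = Sat(A[(~lock & req) U ~req]) = {Crit, Recv, Init, Err, Send}, add states in Sat(~lock) with every successor in Z. Already a fixed point.
Sat(A[~lock U A[(~lock & req) U ~req]]) = {Crit, Recv, Init, Err, Send}
Grant ∉ Sat(A[~lock U A[(~lock & req) U ~req]]) = {Crit, Recv, Init, Err, Send}, so the formula does not hold at Grant.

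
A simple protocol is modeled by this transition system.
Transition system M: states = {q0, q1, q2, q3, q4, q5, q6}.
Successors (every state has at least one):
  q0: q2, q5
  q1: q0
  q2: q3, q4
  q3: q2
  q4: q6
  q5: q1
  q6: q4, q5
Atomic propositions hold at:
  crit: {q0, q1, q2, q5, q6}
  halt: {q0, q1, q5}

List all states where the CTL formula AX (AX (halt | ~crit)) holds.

Sat(~crit) = {q3, q4}
Sat(halt | ~crit) = {q0, q1, q3, q4, q5}
Sat(AX (halt | ~crit)) = {s : every successor in {q0, q1, q3, q4, q5}} = {q1, q2, q5, q6}
Sat(AX (AX (halt | ~crit))) = {s : every successor in {q1, q2, q5, q6}} = {q0, q3, q4, q5}

{q0, q3, q4, q5}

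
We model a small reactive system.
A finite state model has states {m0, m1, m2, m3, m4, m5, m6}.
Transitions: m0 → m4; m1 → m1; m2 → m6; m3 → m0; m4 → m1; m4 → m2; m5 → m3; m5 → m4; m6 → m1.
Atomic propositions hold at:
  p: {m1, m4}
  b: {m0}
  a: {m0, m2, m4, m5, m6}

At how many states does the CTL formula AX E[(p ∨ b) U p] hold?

Sat(p ∨ b) = {m0, m1, m4}
E[(p ∨ b) U p]: least fixpoint, start Z0 = Sat(p) = {m1, m4}, add states in Sat(p ∨ b) with some successor in Z. Z1 = {m0, m1, m4}; fixed.
Sat(E[(p ∨ b) U p]) = {m0, m1, m4}
Sat(AX E[(p ∨ b) U p]) = {s : every successor in {m0, m1, m4}} = {m0, m1, m3, m6}
|Sat(AX E[(p ∨ b) U p])| = |{m0, m1, m3, m6}| = 4.

4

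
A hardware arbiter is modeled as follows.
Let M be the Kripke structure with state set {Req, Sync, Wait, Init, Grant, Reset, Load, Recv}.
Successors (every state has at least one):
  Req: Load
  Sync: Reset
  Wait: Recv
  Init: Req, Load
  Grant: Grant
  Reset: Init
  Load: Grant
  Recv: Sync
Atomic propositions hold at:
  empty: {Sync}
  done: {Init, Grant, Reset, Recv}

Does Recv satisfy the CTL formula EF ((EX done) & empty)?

Yes

Sat(EX done) = {s : some successor in {Init, Grant, Reset, Recv}} = {Sync, Wait, Grant, Reset, Load}
Sat((EX done) & empty) = {Sync}
EF ((EX done) & empty): least fixpoint, start Z0 = {Sync}, add states with some successor in Z. Z1 = {Sync, Recv}; Z2 = {Sync, Wait, Recv}; fixed.
Sat(EF ((EX done) & empty)) = {Sync, Wait, Recv}
Recv ∈ Sat(EF ((EX done) & empty)) = {Sync, Wait, Recv}, so the formula holds at Recv.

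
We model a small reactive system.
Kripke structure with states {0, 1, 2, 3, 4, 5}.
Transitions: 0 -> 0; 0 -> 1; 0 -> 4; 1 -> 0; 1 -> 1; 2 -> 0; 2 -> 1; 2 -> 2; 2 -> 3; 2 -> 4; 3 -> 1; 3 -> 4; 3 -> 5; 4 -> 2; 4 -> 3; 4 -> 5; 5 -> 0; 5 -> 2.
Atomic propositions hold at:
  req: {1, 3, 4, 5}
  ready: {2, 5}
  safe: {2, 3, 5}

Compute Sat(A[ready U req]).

{1, 3, 4, 5}

A[ready U req]: least fixpoint, start Z0 = Sat(req) = {1, 3, 4, 5}, add states in Sat(ready) with every successor in Z. Already a fixed point.
Sat(A[ready U req]) = {1, 3, 4, 5}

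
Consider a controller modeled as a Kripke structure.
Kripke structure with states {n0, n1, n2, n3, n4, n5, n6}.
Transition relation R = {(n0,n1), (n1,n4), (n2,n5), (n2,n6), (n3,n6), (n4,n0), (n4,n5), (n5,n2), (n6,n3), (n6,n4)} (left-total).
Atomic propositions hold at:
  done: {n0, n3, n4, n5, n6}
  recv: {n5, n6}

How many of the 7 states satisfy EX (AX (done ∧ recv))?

Sat(done ∧ recv) = {n5, n6}
Sat(AX (done ∧ recv)) = {s : every successor in {n5, n6}} = {n2, n3}
Sat(EX (AX (done ∧ recv))) = {s : some successor in {n2, n3}} = {n5, n6}
|Sat(EX (AX (done ∧ recv)))| = |{n5, n6}| = 2.

2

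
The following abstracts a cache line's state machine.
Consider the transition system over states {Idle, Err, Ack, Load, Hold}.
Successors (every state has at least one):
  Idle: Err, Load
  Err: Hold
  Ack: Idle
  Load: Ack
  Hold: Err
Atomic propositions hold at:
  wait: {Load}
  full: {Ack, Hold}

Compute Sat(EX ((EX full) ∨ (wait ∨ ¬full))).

Sat(EX full) = {s : some successor in {Ack, Hold}} = {Err, Load}
Sat(¬full) = {Idle, Err, Load}
Sat(wait ∨ ¬full) = {Idle, Err, Load}
Sat((EX full) ∨ (wait ∨ ¬full)) = {Idle, Err, Load}
Sat(EX ((EX full) ∨ (wait ∨ ¬full))) = {s : some successor in {Idle, Err, Load}} = {Idle, Ack, Hold}

{Idle, Ack, Hold}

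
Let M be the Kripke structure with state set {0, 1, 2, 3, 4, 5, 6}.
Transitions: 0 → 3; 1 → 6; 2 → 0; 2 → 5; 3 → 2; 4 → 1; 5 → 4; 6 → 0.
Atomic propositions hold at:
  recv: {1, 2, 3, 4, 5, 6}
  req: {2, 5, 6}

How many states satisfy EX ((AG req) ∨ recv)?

AG req: greatest fixpoint, start Z0 = {2, 5, 6}, keep only states in Sat with every successor in Z. Z1 = ∅; fixed.
Sat(AG req) = ∅
Sat((AG req) ∨ recv) = {1, 2, 3, 4, 5, 6}
Sat(EX ((AG req) ∨ recv)) = {s : some successor in {1, 2, 3, 4, 5, 6}} = {0, 1, 2, 3, 4, 5}
|Sat(EX ((AG req) ∨ recv))| = |{0, 1, 2, 3, 4, 5}| = 6.

6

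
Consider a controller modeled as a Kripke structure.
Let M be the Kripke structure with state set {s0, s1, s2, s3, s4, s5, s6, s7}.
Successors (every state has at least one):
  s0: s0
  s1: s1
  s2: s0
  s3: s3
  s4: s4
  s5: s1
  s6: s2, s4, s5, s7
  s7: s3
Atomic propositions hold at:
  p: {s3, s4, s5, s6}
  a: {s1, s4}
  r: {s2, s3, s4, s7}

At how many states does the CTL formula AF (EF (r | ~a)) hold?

Sat(~a) = {s0, s2, s3, s5, s6, s7}
Sat(r | ~a) = {s0, s2, s3, s4, s5, s6, s7}
EF (r | ~a): least fixpoint, start Z0 = {s0, s2, s3, s4, s5, s6, s7}, add states with some successor in Z. Already a fixed point.
Sat(EF (r | ~a)) = {s0, s2, s3, s4, s5, s6, s7}
AF (EF (r | ~a)): least fixpoint, start Z0 = {s0, s2, s3, s4, s5, s6, s7}, add states with every successor in Z. Already a fixed point.
Sat(AF (EF (r | ~a))) = {s0, s2, s3, s4, s5, s6, s7}
|Sat(AF (EF (r | ~a)))| = |{s0, s2, s3, s4, s5, s6, s7}| = 7.

7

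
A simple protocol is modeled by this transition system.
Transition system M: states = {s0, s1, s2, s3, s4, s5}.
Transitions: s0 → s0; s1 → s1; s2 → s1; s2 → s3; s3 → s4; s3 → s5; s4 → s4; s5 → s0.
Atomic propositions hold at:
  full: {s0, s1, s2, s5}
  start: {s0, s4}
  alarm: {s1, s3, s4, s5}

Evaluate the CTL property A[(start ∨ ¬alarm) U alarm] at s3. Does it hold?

Sat(¬alarm) = {s0, s2}
Sat(start ∨ ¬alarm) = {s0, s2, s4}
A[(start ∨ ¬alarm) U alarm]: least fixpoint, start Z0 = Sat(alarm) = {s1, s3, s4, s5}, add states in Sat(start ∨ ¬alarm) with every successor in Z. Z1 = {s1, s2, s3, s4, s5}; fixed.
Sat(A[(start ∨ ¬alarm) U alarm]) = {s1, s2, s3, s4, s5}
s3 ∈ Sat(A[(start ∨ ¬alarm) U alarm]) = {s1, s2, s3, s4, s5}, so the formula holds at s3.

Yes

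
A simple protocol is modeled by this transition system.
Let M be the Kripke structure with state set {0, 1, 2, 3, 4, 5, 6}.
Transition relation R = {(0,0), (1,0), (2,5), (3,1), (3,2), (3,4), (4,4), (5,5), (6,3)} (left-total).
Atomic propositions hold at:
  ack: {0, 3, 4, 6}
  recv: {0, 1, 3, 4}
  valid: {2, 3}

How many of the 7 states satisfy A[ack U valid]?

3

A[ack U valid]: least fixpoint, start Z0 = Sat(valid) = {2, 3}, add states in Sat(ack) with every successor in Z. Z1 = {2, 3, 6}; fixed.
Sat(A[ack U valid]) = {2, 3, 6}
|Sat(A[ack U valid])| = |{2, 3, 6}| = 3.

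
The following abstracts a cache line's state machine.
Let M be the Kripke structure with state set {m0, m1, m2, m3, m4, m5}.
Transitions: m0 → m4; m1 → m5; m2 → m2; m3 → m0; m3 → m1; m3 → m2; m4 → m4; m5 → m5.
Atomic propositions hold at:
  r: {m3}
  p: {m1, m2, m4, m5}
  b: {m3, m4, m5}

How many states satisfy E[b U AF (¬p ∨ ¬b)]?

4

Sat(¬p) = {m0, m3}
Sat(¬b) = {m0, m1, m2}
Sat(¬p ∨ ¬b) = {m0, m1, m2, m3}
AF (¬p ∨ ¬b): least fixpoint, start Z0 = {m0, m1, m2, m3}, add states with every successor in Z. Already a fixed point.
Sat(AF (¬p ∨ ¬b)) = {m0, m1, m2, m3}
E[b U AF (¬p ∨ ¬b)]: least fixpoint, start Z0 = Sat(AF (¬p ∨ ¬b)) = {m0, m1, m2, m3}, add states in Sat(b) with some successor in Z. Already a fixed point.
Sat(E[b U AF (¬p ∨ ¬b)]) = {m0, m1, m2, m3}
|Sat(E[b U AF (¬p ∨ ¬b)])| = |{m0, m1, m2, m3}| = 4.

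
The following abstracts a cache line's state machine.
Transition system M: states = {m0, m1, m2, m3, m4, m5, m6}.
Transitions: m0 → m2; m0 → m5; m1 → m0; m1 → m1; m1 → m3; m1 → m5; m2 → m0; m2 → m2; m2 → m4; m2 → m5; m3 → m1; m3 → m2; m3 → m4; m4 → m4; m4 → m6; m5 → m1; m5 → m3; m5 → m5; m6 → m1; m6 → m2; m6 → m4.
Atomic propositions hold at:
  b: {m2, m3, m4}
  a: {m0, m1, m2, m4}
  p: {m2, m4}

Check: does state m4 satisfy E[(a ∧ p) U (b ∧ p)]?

Yes

Sat(a ∧ p) = {m2, m4}
Sat(b ∧ p) = {m2, m4}
E[(a ∧ p) U (b ∧ p)]: least fixpoint, start Z0 = Sat((b ∧ p)) = {m2, m4}, add states in Sat(a ∧ p) with some successor in Z. Already a fixed point.
Sat(E[(a ∧ p) U (b ∧ p)]) = {m2, m4}
m4 ∈ Sat(E[(a ∧ p) U (b ∧ p)]) = {m2, m4}, so the formula holds at m4.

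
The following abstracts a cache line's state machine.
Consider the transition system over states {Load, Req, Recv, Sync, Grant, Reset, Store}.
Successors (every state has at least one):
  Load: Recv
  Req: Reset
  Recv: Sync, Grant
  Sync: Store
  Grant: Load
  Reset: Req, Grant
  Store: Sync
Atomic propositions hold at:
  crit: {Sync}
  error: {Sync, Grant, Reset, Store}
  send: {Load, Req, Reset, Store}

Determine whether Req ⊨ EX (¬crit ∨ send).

Sat(¬crit) = {Load, Req, Recv, Grant, Reset, Store}
Sat(¬crit ∨ send) = {Load, Req, Recv, Grant, Reset, Store}
Sat(EX (¬crit ∨ send)) = {s : some successor in {Load, Req, Recv, Grant, Reset, Store}} = {Load, Req, Recv, Sync, Grant, Reset}
Req ∈ Sat(EX (¬crit ∨ send)) = {Load, Req, Recv, Sync, Grant, Reset}, so the formula holds at Req.

Yes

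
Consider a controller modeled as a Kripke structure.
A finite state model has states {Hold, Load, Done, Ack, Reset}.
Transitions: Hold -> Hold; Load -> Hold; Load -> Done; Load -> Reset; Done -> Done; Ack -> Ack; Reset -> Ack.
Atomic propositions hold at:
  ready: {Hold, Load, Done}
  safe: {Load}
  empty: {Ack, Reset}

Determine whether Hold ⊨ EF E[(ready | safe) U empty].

Sat(ready | safe) = {Hold, Load, Done}
E[(ready | safe) U empty]: least fixpoint, start Z0 = Sat(empty) = {Ack, Reset}, add states in Sat(ready | safe) with some successor in Z. Z1 = {Load, Ack, Reset}; fixed.
Sat(E[(ready | safe) U empty]) = {Load, Ack, Reset}
EF E[(ready | safe) U empty]: least fixpoint, start Z0 = {Load, Ack, Reset}, add states with some successor in Z. Already a fixed point.
Sat(EF E[(ready | safe) U empty]) = {Load, Ack, Reset}
Hold ∉ Sat(EF E[(ready | safe) U empty]) = {Load, Ack, Reset}, so the formula does not hold at Hold.

No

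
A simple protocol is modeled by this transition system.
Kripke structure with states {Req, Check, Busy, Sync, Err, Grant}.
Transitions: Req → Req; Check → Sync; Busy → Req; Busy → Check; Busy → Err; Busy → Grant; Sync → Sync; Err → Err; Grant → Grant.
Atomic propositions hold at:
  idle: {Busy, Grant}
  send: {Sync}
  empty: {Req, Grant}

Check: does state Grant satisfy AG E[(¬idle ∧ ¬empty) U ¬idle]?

Sat(¬idle) = {Req, Check, Sync, Err}
Sat(¬empty) = {Check, Busy, Sync, Err}
Sat(¬idle ∧ ¬empty) = {Check, Sync, Err}
E[(¬idle ∧ ¬empty) U ¬idle]: least fixpoint, start Z0 = Sat(¬idle) = {Req, Check, Sync, Err}, add states in Sat(¬idle ∧ ¬empty) with some successor in Z. Already a fixed point.
Sat(E[(¬idle ∧ ¬empty) U ¬idle]) = {Req, Check, Sync, Err}
AG E[(¬idle ∧ ¬empty) U ¬idle]: greatest fixpoint, start Z0 = {Req, Check, Sync, Err}, keep only states in Sat with every successor in Z. Already a fixed point.
Sat(AG E[(¬idle ∧ ¬empty) U ¬idle]) = {Req, Check, Sync, Err}
Grant ∉ Sat(AG E[(¬idle ∧ ¬empty) U ¬idle]) = {Req, Check, Sync, Err}, so the formula does not hold at Grant.

No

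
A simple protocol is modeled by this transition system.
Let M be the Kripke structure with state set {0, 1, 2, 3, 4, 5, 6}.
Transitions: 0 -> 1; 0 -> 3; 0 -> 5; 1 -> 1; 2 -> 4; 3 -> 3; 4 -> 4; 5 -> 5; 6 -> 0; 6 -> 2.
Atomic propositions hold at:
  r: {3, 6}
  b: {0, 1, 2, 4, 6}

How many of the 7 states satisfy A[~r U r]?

2

Sat(~r) = {0, 1, 2, 4, 5}
A[~r U r]: least fixpoint, start Z0 = Sat(r) = {3, 6}, add states in Sat(~r) with every successor in Z. Already a fixed point.
Sat(A[~r U r]) = {3, 6}
|Sat(A[~r U r])| = |{3, 6}| = 2.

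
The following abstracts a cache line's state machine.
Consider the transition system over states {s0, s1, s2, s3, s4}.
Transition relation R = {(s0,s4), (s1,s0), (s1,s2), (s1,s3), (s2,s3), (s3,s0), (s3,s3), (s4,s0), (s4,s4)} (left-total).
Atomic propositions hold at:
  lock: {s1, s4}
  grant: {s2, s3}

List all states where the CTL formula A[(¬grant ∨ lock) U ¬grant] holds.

{s0, s1, s4}

Sat(¬grant) = {s0, s1, s4}
Sat(¬grant ∨ lock) = {s0, s1, s4}
A[(¬grant ∨ lock) U ¬grant]: least fixpoint, start Z0 = Sat(¬grant) = {s0, s1, s4}, add states in Sat(¬grant ∨ lock) with every successor in Z. Already a fixed point.
Sat(A[(¬grant ∨ lock) U ¬grant]) = {s0, s1, s4}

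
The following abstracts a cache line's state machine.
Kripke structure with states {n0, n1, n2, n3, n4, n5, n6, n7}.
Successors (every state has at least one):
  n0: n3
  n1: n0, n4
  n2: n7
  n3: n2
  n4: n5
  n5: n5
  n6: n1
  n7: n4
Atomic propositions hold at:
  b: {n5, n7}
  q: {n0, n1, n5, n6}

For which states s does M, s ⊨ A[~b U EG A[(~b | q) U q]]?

{n1, n4, n5, n6}

Sat(~b) = {n0, n1, n2, n3, n4, n6}
Sat(~b | q) = {n0, n1, n2, n3, n4, n5, n6}
A[(~b | q) U q]: least fixpoint, start Z0 = Sat(q) = {n0, n1, n5, n6}, add states in Sat(~b | q) with every successor in Z. Z1 = {n0, n1, n4, n5, n6}; fixed.
Sat(A[(~b | q) U q]) = {n0, n1, n4, n5, n6}
EG A[(~b | q) U q]: greatest fixpoint, start Z0 = {n0, n1, n4, n5, n6}, keep only states in Sat with some successor in Z. Z1 = {n1, n4, n5, n6}; fixed.
Sat(EG A[(~b | q) U q]) = {n1, n4, n5, n6}
A[~b U EG A[(~b | q) U q]]: least fixpoint, start Z0 = Sat(EG A[(~b | q) U q]) = {n1, n4, n5, n6}, add states in Sat(~b) with every successor in Z. Already a fixed point.
Sat(A[~b U EG A[(~b | q) U q]]) = {n1, n4, n5, n6}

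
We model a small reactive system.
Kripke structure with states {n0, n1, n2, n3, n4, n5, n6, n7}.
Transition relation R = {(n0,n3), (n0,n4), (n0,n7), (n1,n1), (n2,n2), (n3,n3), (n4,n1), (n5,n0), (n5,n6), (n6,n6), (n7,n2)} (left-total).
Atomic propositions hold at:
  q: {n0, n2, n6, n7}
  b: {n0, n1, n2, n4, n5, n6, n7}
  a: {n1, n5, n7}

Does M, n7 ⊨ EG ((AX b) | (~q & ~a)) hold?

Yes

Sat(AX b) = {s : every successor in {n0, n1, n2, n4, n5, n6, n7}} = {n1, n2, n4, n5, n6, n7}
Sat(~q) = {n1, n3, n4, n5}
Sat(~a) = {n0, n2, n3, n4, n6}
Sat(~q & ~a) = {n3, n4}
Sat((AX b) | (~q & ~a)) = {n1, n2, n3, n4, n5, n6, n7}
EG ((AX b) | (~q & ~a)): greatest fixpoint, start Z0 = {n1, n2, n3, n4, n5, n6, n7}, keep only states in Sat with some successor in Z. Already a fixed point.
Sat(EG ((AX b) | (~q & ~a))) = {n1, n2, n3, n4, n5, n6, n7}
n7 ∈ Sat(EG ((AX b) | (~q & ~a))) = {n1, n2, n3, n4, n5, n6, n7}, so the formula holds at n7.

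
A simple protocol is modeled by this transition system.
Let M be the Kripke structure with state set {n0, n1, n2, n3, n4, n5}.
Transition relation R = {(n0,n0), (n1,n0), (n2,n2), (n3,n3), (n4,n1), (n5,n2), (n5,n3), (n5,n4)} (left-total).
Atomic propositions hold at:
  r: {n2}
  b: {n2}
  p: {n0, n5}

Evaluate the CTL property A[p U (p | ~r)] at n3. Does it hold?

Sat(~r) = {n0, n1, n3, n4, n5}
Sat(p | ~r) = {n0, n1, n3, n4, n5}
A[p U (p | ~r)]: least fixpoint, start Z0 = Sat((p | ~r)) = {n0, n1, n3, n4, n5}, add states in Sat(p) with every successor in Z. Already a fixed point.
Sat(A[p U (p | ~r)]) = {n0, n1, n3, n4, n5}
n3 ∈ Sat(A[p U (p | ~r)]) = {n0, n1, n3, n4, n5}, so the formula holds at n3.

Yes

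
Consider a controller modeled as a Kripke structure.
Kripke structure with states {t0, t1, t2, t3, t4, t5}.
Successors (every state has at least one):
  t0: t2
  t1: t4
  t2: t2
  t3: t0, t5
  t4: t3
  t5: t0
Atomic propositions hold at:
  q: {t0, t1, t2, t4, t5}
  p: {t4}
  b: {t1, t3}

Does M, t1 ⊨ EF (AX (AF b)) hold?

Yes

AF b: least fixpoint, start Z0 = {t1, t3}, add states with every successor in Z. Z1 = {t1, t3, t4}; fixed.
Sat(AF b) = {t1, t3, t4}
Sat(AX (AF b)) = {s : every successor in {t1, t3, t4}} = {t1, t4}
EF (AX (AF b)): least fixpoint, start Z0 = {t1, t4}, add states with some successor in Z. Already a fixed point.
Sat(EF (AX (AF b))) = {t1, t4}
t1 ∈ Sat(EF (AX (AF b))) = {t1, t4}, so the formula holds at t1.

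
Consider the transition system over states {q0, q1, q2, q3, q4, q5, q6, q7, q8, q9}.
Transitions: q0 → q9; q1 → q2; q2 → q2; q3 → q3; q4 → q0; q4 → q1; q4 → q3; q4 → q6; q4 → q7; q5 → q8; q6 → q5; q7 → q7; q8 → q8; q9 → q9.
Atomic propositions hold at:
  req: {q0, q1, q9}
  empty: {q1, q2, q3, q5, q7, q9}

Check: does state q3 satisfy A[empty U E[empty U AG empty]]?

Yes

AG empty: greatest fixpoint, start Z0 = {q1, q2, q3, q5, q7, q9}, keep only states in Sat with every successor in Z. Z1 = {q1, q2, q3, q7, q9}; fixed.
Sat(AG empty) = {q1, q2, q3, q7, q9}
E[empty U AG empty]: least fixpoint, start Z0 = Sat(AG empty) = {q1, q2, q3, q7, q9}, add states in Sat(empty) with some successor in Z. Already a fixed point.
Sat(E[empty U AG empty]) = {q1, q2, q3, q7, q9}
A[empty U E[empty U AG empty]]: least fixpoint, start Z0 = Sat(E[empty U AG empty]) = {q1, q2, q3, q7, q9}, add states in Sat(empty) with every successor in Z. Already a fixed point.
Sat(A[empty U E[empty U AG empty]]) = {q1, q2, q3, q7, q9}
q3 ∈ Sat(A[empty U E[empty U AG empty]]) = {q1, q2, q3, q7, q9}, so the formula holds at q3.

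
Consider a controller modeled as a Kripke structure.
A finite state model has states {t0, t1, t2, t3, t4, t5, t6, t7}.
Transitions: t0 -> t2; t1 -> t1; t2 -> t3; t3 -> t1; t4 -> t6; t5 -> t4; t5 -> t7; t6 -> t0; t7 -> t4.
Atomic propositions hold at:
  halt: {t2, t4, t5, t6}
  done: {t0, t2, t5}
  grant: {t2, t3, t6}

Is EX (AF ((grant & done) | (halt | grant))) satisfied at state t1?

No

Sat(grant & done) = {t2}
Sat(halt | grant) = {t2, t3, t4, t5, t6}
Sat((grant & done) | (halt | grant)) = {t2, t3, t4, t5, t6}
AF ((grant & done) | (halt | grant)): least fixpoint, start Z0 = {t2, t3, t4, t5, t6}, add states with every successor in Z. Z1 = {t0, t2, t3, t4, t5, t6, t7}; fixed.
Sat(AF ((grant & done) | (halt | grant))) = {t0, t2, t3, t4, t5, t6, t7}
Sat(EX (AF ((grant & done) | (halt | grant)))) = {s : some successor in {t0, t2, t3, t4, t5, t6, t7}} = {t0, t2, t4, t5, t6, t7}
t1 ∉ Sat(EX (AF ((grant & done) | (halt | grant)))) = {t0, t2, t4, t5, t6, t7}, so the formula does not hold at t1.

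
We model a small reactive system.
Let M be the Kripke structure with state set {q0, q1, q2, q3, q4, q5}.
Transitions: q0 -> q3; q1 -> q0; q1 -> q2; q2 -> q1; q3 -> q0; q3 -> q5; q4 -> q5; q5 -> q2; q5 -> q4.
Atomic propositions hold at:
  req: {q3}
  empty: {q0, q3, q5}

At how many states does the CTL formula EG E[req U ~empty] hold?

2

Sat(~empty) = {q1, q2, q4}
E[req U ~empty]: least fixpoint, start Z0 = Sat(~empty) = {q1, q2, q4}, add states in Sat(req) with some successor in Z. Already a fixed point.
Sat(E[req U ~empty]) = {q1, q2, q4}
EG E[req U ~empty]: greatest fixpoint, start Z0 = {q1, q2, q4}, keep only states in Sat with some successor in Z. Z1 = {q1, q2}; fixed.
Sat(EG E[req U ~empty]) = {q1, q2}
|Sat(EG E[req U ~empty])| = |{q1, q2}| = 2.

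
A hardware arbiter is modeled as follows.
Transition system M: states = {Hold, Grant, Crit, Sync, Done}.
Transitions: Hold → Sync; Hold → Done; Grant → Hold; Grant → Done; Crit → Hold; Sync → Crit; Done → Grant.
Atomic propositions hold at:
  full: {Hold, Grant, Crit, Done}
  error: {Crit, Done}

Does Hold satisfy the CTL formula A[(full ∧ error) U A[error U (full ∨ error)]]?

Yes

Sat(full ∧ error) = {Crit, Done}
Sat(full ∨ error) = {Hold, Grant, Crit, Done}
A[error U (full ∨ error)]: least fixpoint, start Z0 = Sat((full ∨ error)) = {Hold, Grant, Crit, Done}, add states in Sat(error) with every successor in Z. Already a fixed point.
Sat(A[error U (full ∨ error)]) = {Hold, Grant, Crit, Done}
A[(full ∧ error) U A[error U (full ∨ error)]]: least fixpoint, start Z0 = Sat(A[error U (full ∨ error)]) = {Hold, Grant, Crit, Done}, add states in Sat(full ∧ error) with every successor in Z. Already a fixed point.
Sat(A[(full ∧ error) U A[error U (full ∨ error)]]) = {Hold, Grant, Crit, Done}
Hold ∈ Sat(A[(full ∧ error) U A[error U (full ∨ error)]]) = {Hold, Grant, Crit, Done}, so the formula holds at Hold.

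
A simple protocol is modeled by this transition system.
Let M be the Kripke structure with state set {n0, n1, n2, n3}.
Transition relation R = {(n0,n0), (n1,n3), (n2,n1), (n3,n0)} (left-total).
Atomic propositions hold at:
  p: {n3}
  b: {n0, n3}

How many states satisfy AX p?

1

Sat(AX p) = {s : every successor in {n3}} = {n1}
|Sat(AX p)| = |{n1}| = 1.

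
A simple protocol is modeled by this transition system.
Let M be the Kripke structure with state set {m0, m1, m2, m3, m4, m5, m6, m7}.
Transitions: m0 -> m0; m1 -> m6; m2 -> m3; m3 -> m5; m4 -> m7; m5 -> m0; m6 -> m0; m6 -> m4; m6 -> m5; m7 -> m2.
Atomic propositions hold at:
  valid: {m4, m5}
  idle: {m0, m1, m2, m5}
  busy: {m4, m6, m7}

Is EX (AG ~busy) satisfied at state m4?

Sat(~busy) = {m0, m1, m2, m3, m5}
AG ~busy: greatest fixpoint, start Z0 = {m0, m1, m2, m3, m5}, keep only states in Sat with every successor in Z. Z1 = {m0, m2, m3, m5}; fixed.
Sat(AG ~busy) = {m0, m2, m3, m5}
Sat(EX (AG ~busy)) = {s : some successor in {m0, m2, m3, m5}} = {m0, m2, m3, m5, m6, m7}
m4 ∉ Sat(EX (AG ~busy)) = {m0, m2, m3, m5, m6, m7}, so the formula does not hold at m4.

No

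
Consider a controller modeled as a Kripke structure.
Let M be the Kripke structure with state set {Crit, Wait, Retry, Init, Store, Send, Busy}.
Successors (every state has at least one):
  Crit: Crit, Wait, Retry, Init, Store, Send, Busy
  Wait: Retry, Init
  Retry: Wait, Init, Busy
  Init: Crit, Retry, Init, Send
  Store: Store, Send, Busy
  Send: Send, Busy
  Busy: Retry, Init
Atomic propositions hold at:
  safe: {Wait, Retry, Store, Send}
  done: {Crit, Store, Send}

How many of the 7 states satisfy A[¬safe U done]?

3

Sat(¬safe) = {Crit, Init, Busy}
A[¬safe U done]: least fixpoint, start Z0 = Sat(done) = {Crit, Store, Send}, add states in Sat(¬safe) with every successor in Z. Already a fixed point.
Sat(A[¬safe U done]) = {Crit, Store, Send}
|Sat(A[¬safe U done])| = |{Crit, Store, Send}| = 3.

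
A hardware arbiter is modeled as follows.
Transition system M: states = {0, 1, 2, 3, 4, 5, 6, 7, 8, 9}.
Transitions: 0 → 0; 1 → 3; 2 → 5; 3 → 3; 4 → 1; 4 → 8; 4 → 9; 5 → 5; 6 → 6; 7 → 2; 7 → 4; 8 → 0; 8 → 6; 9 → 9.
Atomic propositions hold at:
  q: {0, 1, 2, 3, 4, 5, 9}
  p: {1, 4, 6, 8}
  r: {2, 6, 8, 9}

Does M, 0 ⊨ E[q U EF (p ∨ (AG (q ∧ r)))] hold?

Sat(q ∧ r) = {2, 9}
AG (q ∧ r): greatest fixpoint, start Z0 = {2, 9}, keep only states in Sat with every successor in Z. Z1 = {9}; fixed.
Sat(AG (q ∧ r)) = {9}
Sat(p ∨ (AG (q ∧ r))) = {1, 4, 6, 8, 9}
EF (p ∨ (AG (q ∧ r))): least fixpoint, start Z0 = {1, 4, 6, 8, 9}, add states with some successor in Z. Z1 = {1, 4, 6, 7, 8, 9}; fixed.
Sat(EF (p ∨ (AG (q ∧ r)))) = {1, 4, 6, 7, 8, 9}
E[q U EF (p ∨ (AG (q ∧ r)))]: least fixpoint, start Z0 = Sat(EF (p ∨ (AG (q ∧ r)))) = {1, 4, 6, 7, 8, 9}, add states in Sat(q) with some successor in Z. Already a fixed point.
Sat(E[q U EF (p ∨ (AG (q ∧ r)))]) = {1, 4, 6, 7, 8, 9}
0 ∉ Sat(E[q U EF (p ∨ (AG (q ∧ r)))]) = {1, 4, 6, 7, 8, 9}, so the formula does not hold at 0.

No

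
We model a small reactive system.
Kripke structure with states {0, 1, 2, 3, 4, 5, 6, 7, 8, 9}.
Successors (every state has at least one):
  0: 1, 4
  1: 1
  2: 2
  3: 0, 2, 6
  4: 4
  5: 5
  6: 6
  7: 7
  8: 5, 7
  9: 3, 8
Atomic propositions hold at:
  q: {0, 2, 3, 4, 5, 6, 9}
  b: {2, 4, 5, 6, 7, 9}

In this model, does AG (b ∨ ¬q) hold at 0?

No

Sat(¬q) = {1, 7, 8}
Sat(b ∨ ¬q) = {1, 2, 4, 5, 6, 7, 8, 9}
AG (b ∨ ¬q): greatest fixpoint, start Z0 = {1, 2, 4, 5, 6, 7, 8, 9}, keep only states in Sat with every successor in Z. Z1 = {1, 2, 4, 5, 6, 7, 8}; fixed.
Sat(AG (b ∨ ¬q)) = {1, 2, 4, 5, 6, 7, 8}
0 ∉ Sat(AG (b ∨ ¬q)) = {1, 2, 4, 5, 6, 7, 8}, so the formula does not hold at 0.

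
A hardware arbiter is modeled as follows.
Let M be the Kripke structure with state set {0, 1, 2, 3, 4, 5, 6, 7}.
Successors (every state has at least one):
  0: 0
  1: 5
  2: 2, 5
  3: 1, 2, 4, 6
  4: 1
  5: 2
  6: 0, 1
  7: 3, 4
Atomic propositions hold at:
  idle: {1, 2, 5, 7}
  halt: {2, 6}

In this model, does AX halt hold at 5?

Sat(AX halt) = {s : every successor in {2, 6}} = {5}
5 ∈ Sat(AX halt) = {5}, so the formula holds at 5.

Yes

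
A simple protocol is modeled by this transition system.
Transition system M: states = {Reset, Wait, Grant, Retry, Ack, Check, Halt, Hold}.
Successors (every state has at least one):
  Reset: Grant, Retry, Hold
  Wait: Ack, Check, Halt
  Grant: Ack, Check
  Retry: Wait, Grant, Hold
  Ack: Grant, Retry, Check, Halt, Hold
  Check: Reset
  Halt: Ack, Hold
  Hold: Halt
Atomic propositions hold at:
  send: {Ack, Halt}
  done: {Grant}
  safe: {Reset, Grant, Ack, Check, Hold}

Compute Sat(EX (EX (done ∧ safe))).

Sat(done ∧ safe) = {Grant}
Sat(EX (done ∧ safe)) = {s : some successor in {Grant}} = {Reset, Retry, Ack}
Sat(EX (EX (done ∧ safe))) = {s : some successor in {Reset, Retry, Ack}} = {Reset, Wait, Grant, Ack, Check, Halt}

{Reset, Wait, Grant, Ack, Check, Halt}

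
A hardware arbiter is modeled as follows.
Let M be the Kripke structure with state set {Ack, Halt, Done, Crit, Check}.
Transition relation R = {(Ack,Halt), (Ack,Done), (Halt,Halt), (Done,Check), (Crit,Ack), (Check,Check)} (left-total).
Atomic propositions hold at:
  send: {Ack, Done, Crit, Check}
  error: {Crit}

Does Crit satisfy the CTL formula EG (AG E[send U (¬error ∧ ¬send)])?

Sat(¬error) = {Ack, Halt, Done, Check}
Sat(¬send) = {Halt}
Sat(¬error ∧ ¬send) = {Halt}
E[send U (¬error ∧ ¬send)]: least fixpoint, start Z0 = Sat((¬error ∧ ¬send)) = {Halt}, add states in Sat(send) with some successor in Z. Z1 = {Ack, Halt}; Z2 = {Ack, Halt, Crit}; fixed.
Sat(E[send U (¬error ∧ ¬send)]) = {Ack, Halt, Crit}
AG E[send U (¬error ∧ ¬send)]: greatest fixpoint, start Z0 = {Ack, Halt, Crit}, keep only states in Sat with every successor in Z. Z1 = {Halt, Crit}; Z2 = {Halt}; fixed.
Sat(AG E[send U (¬error ∧ ¬send)]) = {Halt}
EG (AG E[send U (¬error ∧ ¬send)]): greatest fixpoint, start Z0 = {Halt}, keep only states in Sat with some successor in Z. Already a fixed point.
Sat(EG (AG E[send U (¬error ∧ ¬send)])) = {Halt}
Crit ∉ Sat(EG (AG E[send U (¬error ∧ ¬send)])) = {Halt}, so the formula does not hold at Crit.

No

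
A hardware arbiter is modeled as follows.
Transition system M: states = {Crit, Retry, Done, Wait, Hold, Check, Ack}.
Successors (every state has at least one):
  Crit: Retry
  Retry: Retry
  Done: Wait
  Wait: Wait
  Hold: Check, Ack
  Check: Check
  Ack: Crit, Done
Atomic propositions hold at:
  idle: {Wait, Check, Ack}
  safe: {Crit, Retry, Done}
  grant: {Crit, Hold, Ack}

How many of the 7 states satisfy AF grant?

AF grant: least fixpoint, start Z0 = {Crit, Hold, Ack}, add states with every successor in Z. Already a fixed point.
Sat(AF grant) = {Crit, Hold, Ack}
|Sat(AF grant)| = |{Crit, Hold, Ack}| = 3.

3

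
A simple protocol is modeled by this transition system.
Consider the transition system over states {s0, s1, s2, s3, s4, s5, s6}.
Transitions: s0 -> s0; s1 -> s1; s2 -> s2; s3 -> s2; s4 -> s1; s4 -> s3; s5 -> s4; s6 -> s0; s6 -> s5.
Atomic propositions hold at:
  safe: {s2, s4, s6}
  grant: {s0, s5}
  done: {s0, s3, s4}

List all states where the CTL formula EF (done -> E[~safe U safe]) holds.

Sat(~safe) = {s0, s1, s3, s5}
E[~safe U safe]: least fixpoint, start Z0 = Sat(safe) = {s2, s4, s6}, add states in Sat(~safe) with some successor in Z. Z1 = {s2, s3, s4, s5, s6}; fixed.
Sat(E[~safe U safe]) = {s2, s3, s4, s5, s6}
Sat(done -> E[~safe U safe]) = {s1, s2, s3, s4, s5, s6}
EF (done -> E[~safe U safe]): least fixpoint, start Z0 = {s1, s2, s3, s4, s5, s6}, add states with some successor in Z. Already a fixed point.
Sat(EF (done -> E[~safe U safe])) = {s1, s2, s3, s4, s5, s6}

{s1, s2, s3, s4, s5, s6}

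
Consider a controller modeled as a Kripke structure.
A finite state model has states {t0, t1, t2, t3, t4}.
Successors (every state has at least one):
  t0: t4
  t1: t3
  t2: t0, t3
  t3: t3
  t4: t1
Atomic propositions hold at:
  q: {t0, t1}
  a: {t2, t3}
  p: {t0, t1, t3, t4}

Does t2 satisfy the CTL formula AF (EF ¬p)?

Sat(¬p) = {t2}
EF ¬p: least fixpoint, start Z0 = {t2}, add states with some successor in Z. Already a fixed point.
Sat(EF ¬p) = {t2}
AF (EF ¬p): least fixpoint, start Z0 = {t2}, add states with every successor in Z. Already a fixed point.
Sat(AF (EF ¬p)) = {t2}
t2 ∈ Sat(AF (EF ¬p)) = {t2}, so the formula holds at t2.

Yes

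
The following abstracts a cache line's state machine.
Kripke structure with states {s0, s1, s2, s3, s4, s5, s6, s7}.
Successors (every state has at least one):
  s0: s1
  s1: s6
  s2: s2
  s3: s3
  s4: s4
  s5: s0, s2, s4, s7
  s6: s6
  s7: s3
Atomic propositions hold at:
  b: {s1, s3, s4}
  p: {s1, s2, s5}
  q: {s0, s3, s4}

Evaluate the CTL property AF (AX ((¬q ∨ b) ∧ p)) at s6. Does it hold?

No

Sat(¬q) = {s1, s2, s5, s6, s7}
Sat(¬q ∨ b) = {s1, s2, s3, s4, s5, s6, s7}
Sat((¬q ∨ b) ∧ p) = {s1, s2, s5}
Sat(AX ((¬q ∨ b) ∧ p)) = {s : every successor in {s1, s2, s5}} = {s0, s2}
AF (AX ((¬q ∨ b) ∧ p)): least fixpoint, start Z0 = {s0, s2}, add states with every successor in Z. Already a fixed point.
Sat(AF (AX ((¬q ∨ b) ∧ p))) = {s0, s2}
s6 ∉ Sat(AF (AX ((¬q ∨ b) ∧ p))) = {s0, s2}, so the formula does not hold at s6.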